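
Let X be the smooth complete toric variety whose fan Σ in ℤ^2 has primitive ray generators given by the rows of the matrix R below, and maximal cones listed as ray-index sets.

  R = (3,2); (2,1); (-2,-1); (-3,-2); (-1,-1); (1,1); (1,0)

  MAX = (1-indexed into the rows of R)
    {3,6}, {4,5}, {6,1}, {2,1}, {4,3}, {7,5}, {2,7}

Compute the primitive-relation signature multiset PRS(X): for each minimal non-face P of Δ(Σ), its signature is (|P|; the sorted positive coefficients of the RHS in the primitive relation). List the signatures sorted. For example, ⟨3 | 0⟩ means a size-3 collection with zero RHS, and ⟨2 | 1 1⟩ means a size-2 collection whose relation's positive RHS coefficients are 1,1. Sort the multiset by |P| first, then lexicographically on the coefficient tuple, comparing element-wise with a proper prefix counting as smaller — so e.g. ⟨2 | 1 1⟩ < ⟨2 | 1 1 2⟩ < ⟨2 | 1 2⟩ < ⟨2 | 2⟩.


14 collections generate NE(X_Σ); each relation:

  P={1,4}:  v_{1} + v_{4} = 0  so sig = ⟨2 | 0⟩
  P={2,3}:  v_{2} + v_{3} = 0  so sig = ⟨2 | 0⟩
  P={5,6}:  v_{5} + v_{6} = 0  so sig = ⟨2 | 0⟩
  P={1,3}:  v_{1} + v_{3} = v_{6}  so sig = ⟨2 | 1⟩
  P={1,5}:  v_{1} + v_{5} = v_{2}  so sig = ⟨2 | 1⟩
  P={2,4}:  v_{2} + v_{4} = v_{5}  so sig = ⟨2 | 1⟩
  P={2,5}:  v_{2} + v_{5} = v_{7}  so sig = ⟨2 | 1⟩
  P={2,6}:  v_{2} + v_{6} = v_{1}  so sig = ⟨2 | 1⟩
  P={3,5}:  v_{3} + v_{5} = v_{4}  so sig = ⟨2 | 1⟩
  P={3,7}:  v_{3} + v_{7} = v_{5}  so sig = ⟨2 | 1⟩
  P={4,6}:  v_{4} + v_{6} = v_{3}  so sig = ⟨2 | 1⟩
  P={6,7}:  v_{6} + v_{7} = v_{2}  so sig = ⟨2 | 1⟩
  P={1,7}:  v_{1} + v_{7} = 2·v_{2}  so sig = ⟨2 | 2⟩
  P={4,7}:  v_{4} + v_{7} = 2·v_{5}  so sig = ⟨2 | 2⟩

Signatures (|P|; sorted positive RHS coefficients), sorted:
    |P|=2: 14 collections, coeffs (), (), (), (1), (1), (1), (1), (1), (1), (1), (1), (1), (2), (2)


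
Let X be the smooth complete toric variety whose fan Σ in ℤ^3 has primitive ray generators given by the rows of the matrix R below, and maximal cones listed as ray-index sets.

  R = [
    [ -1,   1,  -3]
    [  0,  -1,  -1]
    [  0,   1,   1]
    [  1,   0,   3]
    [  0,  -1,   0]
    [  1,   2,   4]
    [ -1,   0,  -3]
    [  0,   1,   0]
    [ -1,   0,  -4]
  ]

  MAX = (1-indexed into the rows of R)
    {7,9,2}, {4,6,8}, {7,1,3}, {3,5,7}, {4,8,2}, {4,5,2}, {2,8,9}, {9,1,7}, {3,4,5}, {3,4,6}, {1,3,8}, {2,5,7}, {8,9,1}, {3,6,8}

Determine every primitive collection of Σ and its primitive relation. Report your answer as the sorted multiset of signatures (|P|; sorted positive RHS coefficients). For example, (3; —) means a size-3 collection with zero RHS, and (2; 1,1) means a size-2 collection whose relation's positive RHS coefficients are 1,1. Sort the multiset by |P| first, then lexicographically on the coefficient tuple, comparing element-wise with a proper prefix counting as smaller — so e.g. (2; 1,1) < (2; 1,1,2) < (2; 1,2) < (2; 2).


Δ(Σ) — 9 vertices, 16 min non-faces:

  {2,3}:  v_{2} + v_{3} = 0  so sig = (2; —)
  {4,7}:  v_{4} + v_{7} = 0  so sig = (2; —)
  {5,8}:  v_{5} + v_{8} = 0  so sig = (2; —)
  {1,2}:  v_{1} + v_{2} = v_{9}  so sig = (2; 1)
  {1,4}:  v_{1} + v_{4} = v_{8}  so sig = (2; 1)
  {1,5}:  v_{1} + v_{5} = v_{7}  so sig = (2; 1)
  {3,9}:  v_{3} + v_{9} = v_{1}  so sig = (2; 1)
  {7,8}:  v_{7} + v_{8} = v_{1}  so sig = (2; 1)
  {2,6}:  v_{2} + v_{6} = v_{4} + v_{8}  so sig = (2; 1,1)
  {4,9}:  v_{4} + v_{9} = v_{2} + v_{8}  so sig = (2; 1,1)
  {5,6}:  v_{5} + v_{6} = v_{3} + v_{4}  so sig = (2; 1,1)
  {5,9}:  v_{5} + v_{9} = v_{2} + v_{7}  so sig = (2; 1,1)
  {6,7}:  v_{6} + v_{7} = v_{3} + v_{8}  so sig = (2; 1,1)
  {1,6}:  v_{1} + v_{6} = v_{3} + 2·v_{8}  so sig = (2; 1,2)
  {6,9}:  v_{6} + v_{9} = 2·v_{8}  so sig = (2; 2)
  {3,4,8}:  v_{3} + v_{4} + v_{8} = v_{6}  so sig = (3; 1)

Hence PRS(X_Σ) =
    |P|=2: 15 collections, coeffs (), (), (), (1), (1), (1), (1), (1), (1,1), (1,1), (1,1), (1,1), (1,1), (1,2), (2)
    |P|=3: 1 collection, coeffs (1)


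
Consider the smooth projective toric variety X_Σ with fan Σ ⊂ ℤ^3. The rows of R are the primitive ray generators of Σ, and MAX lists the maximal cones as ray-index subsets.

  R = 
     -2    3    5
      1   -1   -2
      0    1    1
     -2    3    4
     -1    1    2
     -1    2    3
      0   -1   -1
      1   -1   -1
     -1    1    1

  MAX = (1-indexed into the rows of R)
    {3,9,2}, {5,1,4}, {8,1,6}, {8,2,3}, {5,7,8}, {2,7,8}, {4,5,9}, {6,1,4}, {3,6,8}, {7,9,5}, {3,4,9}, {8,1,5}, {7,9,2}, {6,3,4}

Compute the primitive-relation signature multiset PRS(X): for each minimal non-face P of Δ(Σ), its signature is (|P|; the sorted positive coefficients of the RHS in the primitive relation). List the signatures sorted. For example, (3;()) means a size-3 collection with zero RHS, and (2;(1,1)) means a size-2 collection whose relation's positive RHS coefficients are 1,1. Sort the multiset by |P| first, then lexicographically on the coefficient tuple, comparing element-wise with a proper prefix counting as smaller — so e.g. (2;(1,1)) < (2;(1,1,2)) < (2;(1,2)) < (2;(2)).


|primitive collections| = 15. Relations:

  P={2,5}:  v_{2} + v_{5} = 0 ; sig = (2;())
  P={3,7}:  v_{3} + v_{7} = 0 ; sig = (2;())
  P={8,9}:  v_{8} + v_{9} = 0 ; sig = (2;())
  P={1,2}:  v_{1} + v_{2} = v_{6} ; sig = (2;(1))
  P={2,6}:  v_{2} + v_{6} = v_{3} ; sig = (2;(1))
  P={3,5}:  v_{3} + v_{5} = v_{6} ; sig = (2;(1))
  P={4,8}:  v_{4} + v_{8} = v_{6} ; sig = (2;(1))
  P={5,6}:  v_{5} + v_{6} = v_{1} ; sig = (2;(1))
  P={6,7}:  v_{6} + v_{7} = v_{5} ; sig = (2;(1))
  P={6,9}:  v_{6} + v_{9} = v_{4} ; sig = (2;(1))
  P={1,9}:  v_{1} + v_{9} = v_{4} + v_{5} ; sig = (2;(1,1))
  P={2,4}:  v_{2} + v_{4} = v_{3} + v_{9} ; sig = (2;(1,1))
  P={4,7}:  v_{4} + v_{7} = v_{5} + v_{9} ; sig = (2;(1,1))
  P={1,3}:  v_{1} + v_{3} = 2·v_{6} ; sig = (2;(2))
  P={1,7}:  v_{1} + v_{7} = 2·v_{5} ; sig = (2;(2))

Hence PRS(X_Σ) =
{ (2;()) ×3,  (2;(1)) ×7,  (2;(1,1)) ×3,  (2;(2)) ×2 }


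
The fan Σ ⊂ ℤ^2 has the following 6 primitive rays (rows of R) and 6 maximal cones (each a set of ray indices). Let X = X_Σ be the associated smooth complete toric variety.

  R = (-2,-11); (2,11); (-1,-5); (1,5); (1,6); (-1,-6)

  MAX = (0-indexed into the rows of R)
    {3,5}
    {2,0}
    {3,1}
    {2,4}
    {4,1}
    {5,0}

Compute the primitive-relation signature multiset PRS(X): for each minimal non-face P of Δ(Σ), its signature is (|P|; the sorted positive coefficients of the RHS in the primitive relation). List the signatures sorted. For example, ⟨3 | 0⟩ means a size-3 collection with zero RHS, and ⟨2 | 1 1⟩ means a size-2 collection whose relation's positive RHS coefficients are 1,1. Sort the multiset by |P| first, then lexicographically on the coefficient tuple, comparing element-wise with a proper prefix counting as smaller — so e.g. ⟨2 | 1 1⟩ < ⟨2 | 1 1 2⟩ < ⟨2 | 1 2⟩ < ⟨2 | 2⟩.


9 collections generate NE(X_Σ); each relation:

  P = {0,1}:  v_{0} + v_{1} = 0 — sig = ⟨2 | 0⟩
  P = {2,3}:  v_{2} + v_{3} = 0 — sig = ⟨2 | 0⟩
  P = {4,5}:  v_{4} + v_{5} = 0 — sig = ⟨2 | 0⟩
  P = {0,3}:  v_{0} + v_{3} = v_{5} — sig = ⟨2 | 1⟩
  P = {0,4}:  v_{0} + v_{4} = v_{2} — sig = ⟨2 | 1⟩
  P = {1,2}:  v_{1} + v_{2} = v_{4} — sig = ⟨2 | 1⟩
  P = {1,5}:  v_{1} + v_{5} = v_{3} — sig = ⟨2 | 1⟩
  P = {2,5}:  v_{2} + v_{5} = v_{0} — sig = ⟨2 | 1⟩
  P = {3,4}:  v_{3} + v_{4} = v_{1} — sig = ⟨2 | 1⟩

so the primitive-relation signature multiset is
[⟨2 | 0⟩, ⟨2 | 0⟩, ⟨2 | 0⟩, ⟨2 | 1⟩, ⟨2 | 1⟩, ⟨2 | 1⟩, ⟨2 | 1⟩, ⟨2 | 1⟩, ⟨2 | 1⟩]


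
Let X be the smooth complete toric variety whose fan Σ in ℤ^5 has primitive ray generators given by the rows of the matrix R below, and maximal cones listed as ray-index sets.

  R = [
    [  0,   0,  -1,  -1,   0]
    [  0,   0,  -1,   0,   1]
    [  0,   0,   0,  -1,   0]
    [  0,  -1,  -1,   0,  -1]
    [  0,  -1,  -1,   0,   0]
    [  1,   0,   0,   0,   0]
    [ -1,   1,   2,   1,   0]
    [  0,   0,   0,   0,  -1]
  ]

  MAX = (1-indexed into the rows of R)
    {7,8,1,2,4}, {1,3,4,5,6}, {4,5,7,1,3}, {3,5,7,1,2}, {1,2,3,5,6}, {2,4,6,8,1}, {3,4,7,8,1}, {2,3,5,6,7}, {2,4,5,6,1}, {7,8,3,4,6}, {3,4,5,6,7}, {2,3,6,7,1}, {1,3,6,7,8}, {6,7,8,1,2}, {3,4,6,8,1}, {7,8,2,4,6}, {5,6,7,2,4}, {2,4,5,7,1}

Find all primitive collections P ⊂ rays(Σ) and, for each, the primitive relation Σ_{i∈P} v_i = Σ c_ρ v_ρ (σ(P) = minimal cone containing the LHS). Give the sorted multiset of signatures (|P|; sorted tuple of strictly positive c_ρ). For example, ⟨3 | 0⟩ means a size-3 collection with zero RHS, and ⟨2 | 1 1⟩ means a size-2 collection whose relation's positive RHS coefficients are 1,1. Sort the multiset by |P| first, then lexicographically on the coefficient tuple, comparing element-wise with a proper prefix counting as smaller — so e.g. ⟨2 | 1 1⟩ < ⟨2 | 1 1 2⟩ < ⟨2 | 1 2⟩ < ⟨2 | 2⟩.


5 minimal non-faces of Δ(Σ) (on 8 rays):

  P = {5,8}:  v_{5} + v_{8} = v_{4}  ⟹  sig = ⟨2 | 1⟩
  P = {2,3,8}:  v_{2} + v_{3} + v_{8} = v_{1}  ⟹  sig = ⟨3 | 1⟩
  P = {2,3,4}:  v_{2} + v_{3} + v_{4} = v_{1} + v_{5}  ⟹  sig = ⟨3 | 1 1⟩
  P = {1,5,6,7}:  v_{1} + v_{5} + v_{6} + v_{7} = 0  ⟹  sig = ⟨4 | 0⟩
  P = {1,4,6,7}:  v_{1} + v_{4} + v_{6} + v_{7} = v_{8}  ⟹  sig = ⟨4 | 1⟩

Signatures (|P|; sorted positive RHS coefficients), sorted:
[⟨2 | 1⟩, ⟨3 | 1⟩, ⟨3 | 1 1⟩, ⟨4 | 0⟩, ⟨4 | 1⟩]


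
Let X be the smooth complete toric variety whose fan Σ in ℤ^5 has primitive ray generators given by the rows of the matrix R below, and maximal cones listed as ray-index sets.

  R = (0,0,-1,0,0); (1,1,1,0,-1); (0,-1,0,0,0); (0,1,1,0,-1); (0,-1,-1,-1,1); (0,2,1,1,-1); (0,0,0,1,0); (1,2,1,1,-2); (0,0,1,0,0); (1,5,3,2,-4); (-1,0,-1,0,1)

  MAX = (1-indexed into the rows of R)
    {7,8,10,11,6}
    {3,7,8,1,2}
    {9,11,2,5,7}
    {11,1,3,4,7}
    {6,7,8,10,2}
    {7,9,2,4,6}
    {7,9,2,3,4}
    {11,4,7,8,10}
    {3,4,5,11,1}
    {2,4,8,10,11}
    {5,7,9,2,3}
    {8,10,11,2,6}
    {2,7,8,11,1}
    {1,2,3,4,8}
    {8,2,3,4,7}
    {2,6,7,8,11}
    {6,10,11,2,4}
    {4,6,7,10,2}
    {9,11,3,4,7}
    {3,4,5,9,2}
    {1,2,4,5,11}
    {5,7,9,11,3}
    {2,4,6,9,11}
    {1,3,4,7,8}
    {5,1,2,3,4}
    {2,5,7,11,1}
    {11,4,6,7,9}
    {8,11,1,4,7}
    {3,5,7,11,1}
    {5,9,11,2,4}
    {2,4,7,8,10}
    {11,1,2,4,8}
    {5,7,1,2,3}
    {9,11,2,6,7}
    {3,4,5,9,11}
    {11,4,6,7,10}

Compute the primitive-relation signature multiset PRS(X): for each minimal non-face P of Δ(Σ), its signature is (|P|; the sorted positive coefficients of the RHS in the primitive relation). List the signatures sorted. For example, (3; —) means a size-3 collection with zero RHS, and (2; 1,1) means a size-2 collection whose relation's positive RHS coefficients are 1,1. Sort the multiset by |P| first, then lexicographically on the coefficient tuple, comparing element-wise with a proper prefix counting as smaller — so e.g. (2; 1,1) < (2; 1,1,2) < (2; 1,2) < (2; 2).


Δ(Σ) — 11 vertices, 17 min non-faces:

  P={1,9}:  v_{1} + v_{9} = 0 — sig = (2; —)
  P={1,6}:  v_{1} + v_{6} = v_{8} + v_{11} — sig = (2; 1,1)
  P={3,6}:  v_{3} + v_{6} = v_{4} + v_{7} — sig = (2; 1,1)
  P={5,6}:  v_{5} + v_{6} = v_{2} + v_{11} — sig = (2; 1,1)
  P={5,8}:  v_{5} + v_{8} = v_{1} + v_{2} — sig = (2; 1,1)
  P={8,9}:  v_{8} + v_{9} = v_{2} + v_{4} + v_{7} — sig = (2; 1,1,1)
  P={5,10}:  v_{5} + v_{10} = v_{2} + v_{4} + v_{8} + v_{11} — sig = (2; 1,1,1,1)
  P={9,10}:  v_{9} + v_{10} = v_{2} + 2·v_{4} + v_{6} + v_{7} — sig = (2; 1,1,1,2)
  P={1,10}:  v_{1} + v_{10} = v_{4} + 2·v_{8} + v_{11} — sig = (2; 1,1,2)
  P={3,10}:  v_{3} + v_{10} = 2·v_{4} + v_{7} + v_{8} — sig = (2; 1,1,2)
  P={2,3,11}:  v_{2} + v_{3} + v_{11} = 0 — sig = (3; —)
  P={4,5,7}:  v_{4} + v_{5} + v_{7} = 0 — sig = (3; —)
  P={4,6,8}:  v_{4} + v_{6} + v_{8} = v_{10} — sig = (3; 1)
  P={3,8,11}:  v_{3} + v_{8} + v_{11} = v_{1} + v_{4} + v_{7} — sig = (3; 1,1,1)
  P={1,2,4,7}:  v_{1} + v_{2} + v_{4} + v_{7} = v_{8} — sig = (4; 1)
  P={2,4,7,11}:  v_{2} + v_{4} + v_{7} + v_{11} = v_{6} — sig = (4; 1)
  P={2,7,10,11}:  v_{2} + v_{7} + v_{10} + v_{11} = 2·v_{6} + v_{8} — sig = (4; 1,2)

Signatures (|P|; sorted positive RHS coefficients), sorted:
    |P|=2: 10 collections, coeffs (), (1,1), (1,1), (1,1), (1,1), (1,1,1), (1,1,1,1), (1,1,1,2), (1,1,2), (1,1,2)
    |P|=3: 4 collections, coeffs (), (), (1), (1,1,1)
    |P|=4: 3 collections, coeffs (1), (1), (1,2)


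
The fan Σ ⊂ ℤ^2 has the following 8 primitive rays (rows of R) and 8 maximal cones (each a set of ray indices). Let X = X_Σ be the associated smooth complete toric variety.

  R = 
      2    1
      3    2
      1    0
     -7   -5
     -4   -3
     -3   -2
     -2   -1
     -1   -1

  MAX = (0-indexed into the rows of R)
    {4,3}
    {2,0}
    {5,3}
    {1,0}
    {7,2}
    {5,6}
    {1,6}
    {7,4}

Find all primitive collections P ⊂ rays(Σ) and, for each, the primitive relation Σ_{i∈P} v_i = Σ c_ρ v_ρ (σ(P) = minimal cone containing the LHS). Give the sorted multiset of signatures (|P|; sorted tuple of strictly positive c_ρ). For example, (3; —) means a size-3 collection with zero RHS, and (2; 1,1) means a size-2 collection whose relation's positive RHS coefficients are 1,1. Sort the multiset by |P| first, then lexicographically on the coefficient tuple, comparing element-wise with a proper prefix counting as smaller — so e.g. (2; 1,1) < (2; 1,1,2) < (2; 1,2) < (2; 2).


Σ has 20 primitive collections:

  • {0,6}:  v_{0} + v_{6} = 0  so sig = (2; —)
  • {1,5}:  v_{1} + v_{5} = 0  so sig = (2; —)
  • {0,5}:  v_{0} + v_{5} = v_{7}  so sig = (2; 1)
  • {0,7}:  v_{0} + v_{7} = v_{2}  so sig = (2; 1)
  • {1,3}:  v_{1} + v_{3} = v_{4}  so sig = (2; 1)
  • {1,4}:  v_{1} + v_{4} = v_{7}  so sig = (2; 1)
  • {1,7}:  v_{1} + v_{7} = v_{0}  so sig = (2; 1)
  • {2,6}:  v_{2} + v_{6} = v_{7}  so sig = (2; 1)
  • {4,5}:  v_{4} + v_{5} = v_{3}  so sig = (2; 1)
  • {5,7}:  v_{5} + v_{7} = v_{4}  so sig = (2; 1)
  • {6,7}:  v_{6} + v_{7} = v_{5}  so sig = (2; 1)
  • {0,3}:  v_{0} + v_{3} = v_{4} + v_{7}  so sig = (2; 1,1)
  • {2,3}:  v_{2} + v_{3} = v_{4} + 2·v_{7}  so sig = (2; 1,2)
  • {0,4}:  v_{0} + v_{4} = 2·v_{7}  so sig = (2; 2)
  • {1,2}:  v_{1} + v_{2} = 2·v_{0}  so sig = (2; 2)
  • {2,5}:  v_{2} + v_{5} = 2·v_{7}  so sig = (2; 2)
  • {3,7}:  v_{3} + v_{7} = 2·v_{4}  so sig = (2; 2)
  • {4,6}:  v_{4} + v_{6} = 2·v_{5}  so sig = (2; 2)
  • {2,4}:  v_{2} + v_{4} = 3·v_{7}  so sig = (2; 3)
  • {3,6}:  v_{3} + v_{6} = 3·v_{5}  so sig = (2; 3)

Signatures (|P|; sorted positive RHS coefficients), sorted:
[(2; —), (2; —), (2; 1), (2; 1), (2; 1), (2; 1), (2; 1), (2; 1), (2; 1), (2; 1), (2; 1), (2; 1,1), (2; 1,2), (2; 2), (2; 2), (2; 2), (2; 2), (2; 2), (2; 3), (2; 3)]


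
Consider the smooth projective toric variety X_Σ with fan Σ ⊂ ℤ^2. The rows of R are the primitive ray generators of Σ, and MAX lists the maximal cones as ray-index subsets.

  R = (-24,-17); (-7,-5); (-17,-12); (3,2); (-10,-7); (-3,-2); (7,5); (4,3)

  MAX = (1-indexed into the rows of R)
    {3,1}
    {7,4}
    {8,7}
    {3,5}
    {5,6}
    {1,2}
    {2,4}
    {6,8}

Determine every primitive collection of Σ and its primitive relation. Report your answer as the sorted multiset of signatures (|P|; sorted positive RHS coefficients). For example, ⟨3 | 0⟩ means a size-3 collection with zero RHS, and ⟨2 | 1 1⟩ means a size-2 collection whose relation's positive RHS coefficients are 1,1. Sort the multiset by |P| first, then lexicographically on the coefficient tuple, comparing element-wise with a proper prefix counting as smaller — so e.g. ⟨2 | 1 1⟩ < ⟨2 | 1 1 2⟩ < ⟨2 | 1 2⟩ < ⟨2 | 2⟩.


20 minimal non-faces of Δ(Σ) (on 8 rays):

  P={2,7}:  v_{2} + v_{7} = 0  ⇒ sig = ⟨2 | 0⟩
  P={4,6}:  v_{4} + v_{6} = 0  ⇒ sig = ⟨2 | 0⟩
  P={1,7}:  v_{1} + v_{7} = v_{3}  ⇒ sig = ⟨2 | 1⟩
  P={2,3}:  v_{2} + v_{3} = v_{1}  ⇒ sig = ⟨2 | 1⟩
  P={2,5}:  v_{2} + v_{5} = v_{3}  ⇒ sig = ⟨2 | 1⟩
  P={2,6}:  v_{2} + v_{6} = v_{5}  ⇒ sig = ⟨2 | 1⟩
  P={2,8}:  v_{2} + v_{8} = v_{6}  ⇒ sig = ⟨2 | 1⟩
  P={3,7}:  v_{3} + v_{7} = v_{5}  ⇒ sig = ⟨2 | 1⟩
  P={4,5}:  v_{4} + v_{5} = v_{2}  ⇒ sig = ⟨2 | 1⟩
  P={4,8}:  v_{4} + v_{8} = v_{7}  ⇒ sig = ⟨2 | 1⟩
  P={5,7}:  v_{5} + v_{7} = v_{6}  ⇒ sig = ⟨2 | 1⟩
  P={6,7}:  v_{6} + v_{7} = v_{8}  ⇒ sig = ⟨2 | 1⟩
  P={1,6}:  v_{1} + v_{6} = v_{3} + v_{5}  ⇒ sig = ⟨2 | 1 1⟩
  P={3,8}:  v_{3} + v_{8} = v_{5} + v_{6}  ⇒ sig = ⟨2 | 1 1⟩
  P={1,5}:  v_{1} + v_{5} = 2·v_{3}  ⇒ sig = ⟨2 | 2⟩
  P={1,8}:  v_{1} + v_{8} = 2·v_{5}  ⇒ sig = ⟨2 | 2⟩
  P={3,4}:  v_{3} + v_{4} = 2·v_{2}  ⇒ sig = ⟨2 | 2⟩
  P={3,6}:  v_{3} + v_{6} = 2·v_{5}  ⇒ sig = ⟨2 | 2⟩
  P={5,8}:  v_{5} + v_{8} = 2·v_{6}  ⇒ sig = ⟨2 | 2⟩
  P={1,4}:  v_{1} + v_{4} = 3·v_{2}  ⇒ sig = ⟨2 | 3⟩

Hence PRS(X_Σ) =
[⟨2 | 0⟩, ⟨2 | 0⟩, ⟨2 | 1⟩, ⟨2 | 1⟩, ⟨2 | 1⟩, ⟨2 | 1⟩, ⟨2 | 1⟩, ⟨2 | 1⟩, ⟨2 | 1⟩, ⟨2 | 1⟩, ⟨2 | 1⟩, ⟨2 | 1⟩, ⟨2 | 1 1⟩, ⟨2 | 1 1⟩, ⟨2 | 2⟩, ⟨2 | 2⟩, ⟨2 | 2⟩, ⟨2 | 2⟩, ⟨2 | 2⟩, ⟨2 | 3⟩]


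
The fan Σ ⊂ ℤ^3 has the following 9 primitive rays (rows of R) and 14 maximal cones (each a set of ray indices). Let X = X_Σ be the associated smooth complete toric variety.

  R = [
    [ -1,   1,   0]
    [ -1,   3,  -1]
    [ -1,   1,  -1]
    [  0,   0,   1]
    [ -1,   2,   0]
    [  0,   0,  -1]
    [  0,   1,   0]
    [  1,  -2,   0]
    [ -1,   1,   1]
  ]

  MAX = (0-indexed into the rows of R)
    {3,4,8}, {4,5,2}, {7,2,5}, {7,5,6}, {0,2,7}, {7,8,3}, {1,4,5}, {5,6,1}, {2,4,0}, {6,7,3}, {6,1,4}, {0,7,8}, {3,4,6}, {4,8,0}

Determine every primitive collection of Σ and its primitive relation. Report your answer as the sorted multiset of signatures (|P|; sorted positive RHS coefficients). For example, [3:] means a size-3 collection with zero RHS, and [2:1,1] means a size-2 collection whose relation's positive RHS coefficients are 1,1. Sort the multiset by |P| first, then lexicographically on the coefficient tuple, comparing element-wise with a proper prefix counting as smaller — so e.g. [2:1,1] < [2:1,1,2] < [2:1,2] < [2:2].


|primitive collections| = 16. Relations:

  {3,5}:  v_{3} + v_{5} = 0  ⟹  sig = [2:]
  {4,7}:  v_{4} + v_{7} = 0  ⟹  sig = [2:]
  {0,3}:  v_{0} + v_{3} = v_{8}  ⟹  sig = [2:1]
  {0,5}:  v_{0} + v_{5} = v_{2}  ⟹  sig = [2:1]
  {0,6}:  v_{0} + v_{6} = v_{4}  ⟹  sig = [2:1]
  {2,3}:  v_{2} + v_{3} = v_{0}  ⟹  sig = [2:1]
  {5,8}:  v_{5} + v_{8} = v_{0}  ⟹  sig = [2:1]
  {1,3}:  v_{1} + v_{3} = v_{4} + v_{6}  ⟹  sig = [2:1,1]
  {1,7}:  v_{1} + v_{7} = v_{5} + v_{6}  ⟹  sig = [2:1,1]
  {2,6}:  v_{2} + v_{6} = v_{4} + v_{5}  ⟹  sig = [2:1,1]
  {6,8}:  v_{6} + v_{8} = v_{3} + v_{4}  ⟹  sig = [2:1,1]
  {0,1}:  v_{0} + v_{1} = 2·v_{4} + v_{5}  ⟹  sig = [2:1,2]
  {1,8}:  v_{1} + v_{8} = 2·v_{4}  ⟹  sig = [2:2]
  {2,8}:  v_{2} + v_{8} = 2·v_{0}  ⟹  sig = [2:2]
  {1,2}:  v_{1} + v_{2} = 2·v_{4} + 2·v_{5}  ⟹  sig = [2:2,2]
  {4,5,6}:  v_{4} + v_{5} + v_{6} = v_{1}  ⟹  sig = [3:1]

Sorted signature multiset PRS(X):
    [2:]
    [2:]
    [2:1]
    [2:1]
    [2:1]
    [2:1]
    [2:1]
    [2:1,1]
    [2:1,1]
    [2:1,1]
    [2:1,1]
    [2:1,2]
    [2:2]
    [2:2]
    [2:2,2]
    [3:1]


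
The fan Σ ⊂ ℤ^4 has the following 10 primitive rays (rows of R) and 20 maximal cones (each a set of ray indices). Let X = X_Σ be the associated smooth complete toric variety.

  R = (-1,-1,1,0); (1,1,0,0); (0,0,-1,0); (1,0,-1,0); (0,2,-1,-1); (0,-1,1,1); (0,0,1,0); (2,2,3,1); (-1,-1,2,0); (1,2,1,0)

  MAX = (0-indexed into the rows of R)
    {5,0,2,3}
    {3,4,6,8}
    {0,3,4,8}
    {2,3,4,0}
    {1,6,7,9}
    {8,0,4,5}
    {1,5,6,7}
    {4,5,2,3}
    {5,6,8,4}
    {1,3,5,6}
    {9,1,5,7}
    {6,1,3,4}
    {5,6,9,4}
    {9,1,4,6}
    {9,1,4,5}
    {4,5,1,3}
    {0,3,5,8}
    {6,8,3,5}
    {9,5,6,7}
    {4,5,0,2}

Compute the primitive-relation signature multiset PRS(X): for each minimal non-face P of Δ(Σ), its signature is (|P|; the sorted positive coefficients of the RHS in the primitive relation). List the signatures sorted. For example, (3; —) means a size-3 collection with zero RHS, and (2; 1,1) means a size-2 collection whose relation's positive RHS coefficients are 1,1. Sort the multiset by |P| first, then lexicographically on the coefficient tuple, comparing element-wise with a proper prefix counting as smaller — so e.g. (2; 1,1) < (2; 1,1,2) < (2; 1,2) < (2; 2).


Minimal non-faces — 20 found among 10 rays, 20 max cones:

  • {2,6}:  v_{2} + v_{6} = 0  ⇒ sig = (2; —)
  • {0,1}:  v_{0} + v_{1} = v_{6}  ⇒ sig = (2; 1)
  • {0,6}:  v_{0} + v_{6} = v_{8}  ⇒ sig = (2; 1)
  • {2,8}:  v_{2} + v_{8} = v_{0}  ⇒ sig = (2; 1)
  • {1,2}:  v_{1} + v_{2} = v_{3} + v_{4} + v_{5}  ⇒ sig = (2; 1,1,1)
  • {2,7}:  v_{2} + v_{7} = v_{1} + v_{5} + v_{9}  ⇒ sig = (2; 1,1,1)
  • {2,9}:  v_{2} + v_{9} = v_{1} + v_{4} + v_{5}  ⇒ sig = (2; 1,1,1)
  • {0,7}:  v_{0} + v_{7} = v_{5} + 2·v_{6} + v_{9}  ⇒ sig = (2; 1,1,2)
  • {0,9}:  v_{0} + v_{9} = v_{4} + v_{5} + 2·v_{6}  ⇒ sig = (2; 1,1,2)
  • {3,7}:  v_{3} + v_{7} = 3·v_{1} + v_{5} + v_{6}  ⇒ sig = (2; 1,1,3)
  • {7,8}:  v_{7} + v_{8} = v_{5} + 3·v_{6} + v_{9}  ⇒ sig = (2; 1,1,3)
  • {8,9}:  v_{8} + v_{9} = v_{4} + v_{5} + 3·v_{6}  ⇒ sig = (2; 1,1,3)
  • {1,8}:  v_{1} + v_{8} = 2·v_{6}  ⇒ sig = (2; 2)
  • {3,9}:  v_{3} + v_{9} = 2·v_{1}  ⇒ sig = (2; 2)
  • {4,7}:  v_{4} + v_{7} = 2·v_{9}  ⇒ sig = (2; 2)
  • {0,3,4,5}:  v_{0} + v_{3} + v_{4} + v_{5} = 0  ⇒ sig = (4; —)
  • {1,4,5,6}:  v_{1} + v_{4} + v_{5} + v_{6} = v_{9}  ⇒ sig = (4; 1)
  • {1,5,6,9}:  v_{1} + v_{5} + v_{6} + v_{9} = v_{7}  ⇒ sig = (4; 1)
  • {3,4,5,6}:  v_{3} + v_{4} + v_{5} + v_{6} = v_{1}  ⇒ sig = (4; 1)
  • {3,4,5,8}:  v_{3} + v_{4} + v_{5} + v_{8} = v_{6}  ⇒ sig = (4; 1)

so the primitive-relation signature multiset is
[(2; —), (2; 1), (2; 1), (2; 1), (2; 1,1,1), (2; 1,1,1), (2; 1,1,1), (2; 1,1,2), (2; 1,1,2), (2; 1,1,3), (2; 1,1,3), (2; 1,1,3), (2; 2), (2; 2), (2; 2), (4; —), (4; 1), (4; 1), (4; 1), (4; 1)]


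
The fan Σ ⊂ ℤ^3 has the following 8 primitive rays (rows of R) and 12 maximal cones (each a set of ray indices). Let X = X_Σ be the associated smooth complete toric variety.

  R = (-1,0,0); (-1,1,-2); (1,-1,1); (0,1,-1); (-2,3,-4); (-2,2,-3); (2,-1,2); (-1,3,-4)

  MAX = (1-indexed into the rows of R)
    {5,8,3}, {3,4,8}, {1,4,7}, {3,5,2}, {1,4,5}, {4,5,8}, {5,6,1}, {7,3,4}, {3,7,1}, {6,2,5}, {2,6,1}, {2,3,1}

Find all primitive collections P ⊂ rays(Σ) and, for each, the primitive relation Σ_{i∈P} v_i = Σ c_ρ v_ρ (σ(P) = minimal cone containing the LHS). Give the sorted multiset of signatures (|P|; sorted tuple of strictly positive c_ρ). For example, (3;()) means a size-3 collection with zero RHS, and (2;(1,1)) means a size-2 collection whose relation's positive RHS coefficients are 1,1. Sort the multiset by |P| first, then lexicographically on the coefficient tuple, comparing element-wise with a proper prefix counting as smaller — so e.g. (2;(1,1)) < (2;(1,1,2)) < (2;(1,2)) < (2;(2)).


Δ(Σ) — 8 vertices, 14 min non-faces:

  {1,8}:  v_{1} + v_{8} = v_{5} — sig = (2;(1))
  {3,6}:  v_{3} + v_{6} = v_{2} — sig = (2;(1))
  {4,6}:  v_{4} + v_{6} = v_{5} — sig = (2;(1))
  {6,7}:  v_{6} + v_{7} = v_{4} — sig = (2;(1))
  {2,4}:  v_{2} + v_{4} = v_{3} + v_{5} — sig = (2;(1,1))
  {2,7}:  v_{2} + v_{7} = v_{3} + v_{4} — sig = (2;(1,1))
  {6,8}:  v_{6} + v_{8} = v_{3} + 2·v_{5} — sig = (2;(1,2))
  {7,8}:  v_{7} + v_{8} = v_{3} + 3·v_{4} — sig = (2;(1,3))
  {5,7}:  v_{5} + v_{7} = 2·v_{4} — sig = (2;(2))
  {2,8}:  v_{2} + v_{8} = 2·v_{3} + 2·v_{5} — sig = (2;(2,2))
  {1,3,4}:  v_{1} + v_{3} + v_{4} = 0 — sig = (3;())
  {1,3,5}:  v_{1} + v_{3} + v_{5} = v_{6} — sig = (3;(1))
  {3,4,5}:  v_{3} + v_{4} + v_{5} = v_{8} — sig = (3;(1))
  {1,2,5}:  v_{1} + v_{2} + v_{5} = 2·v_{6} — sig = (3;(2))

Sorted signature multiset PRS(X):
    |P|=2: 10 collections, coeffs (1), (1), (1), (1), (1,1), (1,1), (1,2), (1,3), (2), (2,2)
    |P|=3: 4 collections, coeffs (), (1), (1), (2)


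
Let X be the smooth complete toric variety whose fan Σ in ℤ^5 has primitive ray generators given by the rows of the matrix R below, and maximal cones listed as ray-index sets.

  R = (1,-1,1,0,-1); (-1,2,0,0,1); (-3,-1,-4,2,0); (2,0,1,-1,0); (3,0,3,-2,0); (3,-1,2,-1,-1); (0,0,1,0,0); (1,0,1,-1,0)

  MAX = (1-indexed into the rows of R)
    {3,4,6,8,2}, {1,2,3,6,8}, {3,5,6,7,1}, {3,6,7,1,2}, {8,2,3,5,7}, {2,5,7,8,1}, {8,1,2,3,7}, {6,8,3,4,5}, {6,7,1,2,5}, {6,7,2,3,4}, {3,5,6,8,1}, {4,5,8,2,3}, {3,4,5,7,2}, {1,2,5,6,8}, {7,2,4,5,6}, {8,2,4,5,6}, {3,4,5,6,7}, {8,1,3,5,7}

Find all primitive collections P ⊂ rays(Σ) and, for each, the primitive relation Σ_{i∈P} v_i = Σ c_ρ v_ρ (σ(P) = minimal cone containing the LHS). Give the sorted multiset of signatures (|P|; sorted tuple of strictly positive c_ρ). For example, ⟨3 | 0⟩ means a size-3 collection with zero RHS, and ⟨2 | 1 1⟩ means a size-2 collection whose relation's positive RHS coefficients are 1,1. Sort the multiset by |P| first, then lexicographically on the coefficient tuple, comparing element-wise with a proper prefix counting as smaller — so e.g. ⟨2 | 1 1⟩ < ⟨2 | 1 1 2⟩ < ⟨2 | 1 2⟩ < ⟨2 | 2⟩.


Primitive collections (5):

  P = {1,4}:  v_{1} + v_{4} = v_{6} — sig = ⟨2 | 1⟩
  P = {4,7,8}:  v_{4} + v_{7} + v_{8} = v_{5} — sig = ⟨3 | 1⟩
  P = {6,7,8}:  v_{6} + v_{7} + v_{8} = v_{1} + v_{5} — sig = ⟨3 | 1 1⟩
  P = {1,2,3,5}:  v_{1} + v_{2} + v_{3} + v_{5} = 0 — sig = ⟨4 | 0⟩
  P = {2,3,5,6}:  v_{2} + v_{3} + v_{5} + v_{6} = v_{4} — sig = ⟨4 | 1⟩

so the primitive-relation signature multiset is
    ⟨2 | 1⟩
    ⟨3 | 1⟩
    ⟨3 | 1 1⟩
    ⟨4 | 0⟩
    ⟨4 | 1⟩


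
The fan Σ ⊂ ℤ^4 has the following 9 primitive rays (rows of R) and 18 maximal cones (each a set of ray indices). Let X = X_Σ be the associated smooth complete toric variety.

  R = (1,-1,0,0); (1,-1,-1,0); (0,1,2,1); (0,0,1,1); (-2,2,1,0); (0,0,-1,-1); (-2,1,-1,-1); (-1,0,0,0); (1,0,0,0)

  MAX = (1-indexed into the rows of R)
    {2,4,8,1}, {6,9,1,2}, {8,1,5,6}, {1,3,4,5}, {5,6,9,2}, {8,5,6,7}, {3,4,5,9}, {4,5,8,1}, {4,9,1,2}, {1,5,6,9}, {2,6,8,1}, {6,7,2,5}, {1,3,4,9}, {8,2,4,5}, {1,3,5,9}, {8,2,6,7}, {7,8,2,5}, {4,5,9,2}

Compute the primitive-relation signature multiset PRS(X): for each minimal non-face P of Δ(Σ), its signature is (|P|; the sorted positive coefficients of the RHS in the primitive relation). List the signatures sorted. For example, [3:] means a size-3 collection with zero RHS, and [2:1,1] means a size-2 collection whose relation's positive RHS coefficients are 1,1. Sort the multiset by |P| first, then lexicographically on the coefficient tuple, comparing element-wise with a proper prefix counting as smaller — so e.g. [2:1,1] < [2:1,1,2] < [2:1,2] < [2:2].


Σ has 12 primitive collections:

  P = {4,6}:  v_{4} + v_{6} = 0  →  sig = [2:]
  P = {8,9}:  v_{8} + v_{9} = 0  →  sig = [2:]
  P = {3,7}:  v_{3} + v_{7} = v_{5}  →  sig = [2:1]
  P = {1,7}:  v_{1} + v_{7} = v_{6} + v_{8}  →  sig = [2:1,1]
  P = {2,3}:  v_{2} + v_{3} = v_{4} + v_{9}  →  sig = [2:1,1]
  P = {3,6}:  v_{3} + v_{6} = v_{1} + v_{5} + v_{9}  →  sig = [2:1,1,1]
  P = {3,8}:  v_{3} + v_{8} = v_{1} + v_{4} + v_{5}  →  sig = [2:1,1,1]
  P = {4,7}:  v_{4} + v_{7} = v_{2} + v_{5} + v_{8}  →  sig = [2:1,1,1]
  P = {7,9}:  v_{7} + v_{9} = v_{2} + v_{5} + v_{6}  →  sig = [2:1,1,1]
  P = {1,2,5}:  v_{1} + v_{2} + v_{5} = 0  →  sig = [3:]
  P = {1,4,5,9}:  v_{1} + v_{4} + v_{5} + v_{9} = v_{3}  →  sig = [4:1]
  P = {2,5,6,8}:  v_{2} + v_{5} + v_{6} + v_{8} = v_{7}  →  sig = [4:1]

Hence PRS(X_Σ) =
{ [2:] ×2,  [2:1],  [2:1,1] ×2,  [2:1,1,1] ×4,  [3:],  [4:1] ×2 }


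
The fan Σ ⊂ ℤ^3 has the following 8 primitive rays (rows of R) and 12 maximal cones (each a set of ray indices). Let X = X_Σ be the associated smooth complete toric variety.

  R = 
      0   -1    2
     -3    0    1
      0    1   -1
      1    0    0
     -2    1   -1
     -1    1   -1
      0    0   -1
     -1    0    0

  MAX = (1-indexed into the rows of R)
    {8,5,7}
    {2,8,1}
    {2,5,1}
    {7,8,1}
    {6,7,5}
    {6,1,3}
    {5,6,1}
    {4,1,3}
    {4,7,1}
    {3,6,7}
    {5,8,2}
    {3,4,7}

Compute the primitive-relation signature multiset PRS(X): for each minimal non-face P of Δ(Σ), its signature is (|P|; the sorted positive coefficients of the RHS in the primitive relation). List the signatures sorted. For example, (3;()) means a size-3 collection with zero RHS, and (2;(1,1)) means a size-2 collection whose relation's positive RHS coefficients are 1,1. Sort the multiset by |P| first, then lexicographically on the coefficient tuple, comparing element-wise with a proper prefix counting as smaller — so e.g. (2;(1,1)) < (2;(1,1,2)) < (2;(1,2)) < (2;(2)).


Δ(Σ) — 8 vertices, 14 min non-faces:

  P = {4,8}:  v_{4} + v_{8} = 0 ; sig = (2;())
  P = {3,8}:  v_{3} + v_{8} = v_{6} ; sig = (2;(1))
  P = {4,5}:  v_{4} + v_{5} = v_{6} ; sig = (2;(1))
  P = {4,6}:  v_{4} + v_{6} = v_{3} ; sig = (2;(1))
  P = {6,8}:  v_{6} + v_{8} = v_{5} ; sig = (2;(1))
  P = {2,4}:  v_{2} + v_{4} = v_{1} + v_{5} ; sig = (2;(1,1))
  P = {2,3}:  v_{2} + v_{3} = v_{1} + v_{5} + v_{6} ; sig = (2;(1,1,1))
  P = {2,6}:  v_{2} + v_{6} = v_{1} + 2·v_{5} ; sig = (2;(1,2))
  P = {3,5}:  v_{3} + v_{5} = 2·v_{6} ; sig = (2;(2))
  P = {2,7}:  v_{2} + v_{7} = 3·v_{8} ; sig = (2;(3))
  P = {1,3,7}:  v_{1} + v_{3} + v_{7} = 0 ; sig = (3;())
  P = {1,5,8}:  v_{1} + v_{5} + v_{8} = v_{2} ; sig = (3;(1))
  P = {1,6,7}:  v_{1} + v_{6} + v_{7} = v_{8} ; sig = (3;(1))
  P = {1,5,7}:  v_{1} + v_{5} + v_{7} = 2·v_{8} ; sig = (3;(2))

Signatures (|P|; sorted positive RHS coefficients), sorted:
[(2;()), (2;(1)), (2;(1)), (2;(1)), (2;(1)), (2;(1,1)), (2;(1,1,1)), (2;(1,2)), (2;(2)), (2;(3)), (3;()), (3;(1)), (3;(1)), (3;(2))]


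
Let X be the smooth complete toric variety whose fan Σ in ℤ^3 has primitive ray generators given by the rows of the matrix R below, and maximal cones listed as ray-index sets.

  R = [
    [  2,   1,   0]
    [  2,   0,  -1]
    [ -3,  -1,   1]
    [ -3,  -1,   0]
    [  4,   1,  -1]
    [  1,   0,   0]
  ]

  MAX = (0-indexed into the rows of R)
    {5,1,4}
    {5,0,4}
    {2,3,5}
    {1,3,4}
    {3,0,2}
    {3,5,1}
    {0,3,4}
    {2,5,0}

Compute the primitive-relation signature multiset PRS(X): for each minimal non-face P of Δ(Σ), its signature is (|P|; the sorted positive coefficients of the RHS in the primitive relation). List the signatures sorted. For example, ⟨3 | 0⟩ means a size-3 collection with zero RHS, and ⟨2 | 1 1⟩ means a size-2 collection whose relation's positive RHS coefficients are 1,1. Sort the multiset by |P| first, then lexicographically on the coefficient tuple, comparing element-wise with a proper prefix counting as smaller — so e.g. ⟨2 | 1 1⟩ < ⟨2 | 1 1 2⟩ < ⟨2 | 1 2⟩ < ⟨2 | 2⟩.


Primitive collections (5):

  {0,1}:  v_{0} + v_{1} = v_{4} — sig = ⟨2 | 1⟩
  {2,4}:  v_{2} + v_{4} = v_{5} — sig = ⟨2 | 1⟩
  {1,2}:  v_{1} + v_{2} = v_{3} + 2·v_{5} — sig = ⟨2 | 1 2⟩
  {0,3,5}:  v_{0} + v_{3} + v_{5} = 0 — sig = ⟨3 | 0⟩
  {3,4,5}:  v_{3} + v_{4} + v_{5} = v_{1} — sig = ⟨3 | 1⟩

Signatures (|P|; sorted positive RHS coefficients), sorted:
{ ⟨2 | 1⟩ ×2,  ⟨2 | 1 2⟩,  ⟨3 | 0⟩,  ⟨3 | 1⟩ }


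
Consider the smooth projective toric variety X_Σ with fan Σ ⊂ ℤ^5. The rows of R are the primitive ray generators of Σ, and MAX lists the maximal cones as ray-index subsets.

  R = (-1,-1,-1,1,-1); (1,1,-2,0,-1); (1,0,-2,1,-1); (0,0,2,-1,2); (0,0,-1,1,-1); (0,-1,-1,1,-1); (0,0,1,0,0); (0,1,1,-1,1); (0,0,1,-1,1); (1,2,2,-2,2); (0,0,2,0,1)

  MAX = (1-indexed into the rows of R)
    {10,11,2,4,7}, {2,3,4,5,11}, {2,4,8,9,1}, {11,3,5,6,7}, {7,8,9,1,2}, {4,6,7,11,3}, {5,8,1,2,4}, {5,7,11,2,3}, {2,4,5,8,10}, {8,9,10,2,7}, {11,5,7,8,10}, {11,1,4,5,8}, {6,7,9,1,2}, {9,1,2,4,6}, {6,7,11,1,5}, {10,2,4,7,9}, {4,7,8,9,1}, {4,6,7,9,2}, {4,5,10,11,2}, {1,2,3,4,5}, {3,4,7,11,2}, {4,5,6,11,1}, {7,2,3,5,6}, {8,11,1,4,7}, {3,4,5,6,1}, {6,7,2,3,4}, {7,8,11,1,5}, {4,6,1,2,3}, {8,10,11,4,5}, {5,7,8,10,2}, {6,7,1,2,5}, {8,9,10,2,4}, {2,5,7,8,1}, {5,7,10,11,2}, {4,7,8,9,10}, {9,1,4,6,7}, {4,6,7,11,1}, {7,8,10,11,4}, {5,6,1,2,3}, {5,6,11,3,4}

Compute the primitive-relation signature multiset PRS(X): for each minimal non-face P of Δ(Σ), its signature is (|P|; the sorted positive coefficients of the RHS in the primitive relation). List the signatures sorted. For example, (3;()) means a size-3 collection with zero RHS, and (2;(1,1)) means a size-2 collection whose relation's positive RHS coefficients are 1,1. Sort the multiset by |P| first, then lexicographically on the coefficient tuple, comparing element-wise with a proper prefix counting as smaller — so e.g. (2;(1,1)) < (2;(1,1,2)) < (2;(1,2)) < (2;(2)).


Σ has 17 primitive collections:

  {5,9}:  v_{5} + v_{9} = 0 — sig = (2;())
  {6,8}:  v_{6} + v_{8} = 0 — sig = (2;())
  {1,10}:  v_{1} + v_{10} = v_{8} — sig = (2;(1))
  {9,11}:  v_{9} + v_{11} = v_{4} + v_{7} — sig = (2;(1,1))
  {3,8}:  v_{3} + v_{8} = v_{2} + v_{4} + v_{5} — sig = (2;(1,1,1))
  {3,9}:  v_{3} + v_{9} = v_{2} + v_{4} + v_{6} — sig = (2;(1,1,1))
  {6,10}:  v_{6} + v_{10} = v_{2} + v_{4} + v_{7} — sig = (2;(1,1,1))
  {3,10}:  v_{3} + v_{10} = 2·v_{2} + v_{4} + v_{11} — sig = (2;(1,1,2))
  {1,2,11}:  v_{1} + v_{2} + v_{11} = v_{5} — sig = (3;(1))
  {4,5,7}:  v_{4} + v_{5} + v_{7} = v_{11} — sig = (3;(1))
  {1,3,7}:  v_{1} + v_{3} + v_{7} = v_{5} + v_{6} — sig = (3;(1,1))
  {2,6,11}:  v_{2} + v_{6} + v_{11} = v_{3} + v_{7} — sig = (3;(1,1))
  {2,8,11}:  v_{2} + v_{8} + v_{11} = v_{5} + v_{10} — sig = (3;(1,1))
  {1,3,11}:  v_{1} + v_{3} + v_{11} = v_{4} + 2·v_{5} + v_{6} — sig = (3;(1,1,2))
  {1,2,4,7}:  v_{1} + v_{2} + v_{4} + v_{7} = 0 — sig = (4;())
  {2,4,5,6}:  v_{2} + v_{4} + v_{5} + v_{6} = v_{3} — sig = (4;(1))
  {2,4,7,8}:  v_{2} + v_{4} + v_{7} + v_{8} = v_{10} — sig = (4;(1))

so the primitive-relation signature multiset is
    (2;())
    (2;())
    (2;(1))
    (2;(1,1))
    (2;(1,1,1))
    (2;(1,1,1))
    (2;(1,1,1))
    (2;(1,1,2))
    (3;(1))
    (3;(1))
    (3;(1,1))
    (3;(1,1))
    (3;(1,1))
    (3;(1,1,2))
    (4;())
    (4;(1))
    (4;(1))


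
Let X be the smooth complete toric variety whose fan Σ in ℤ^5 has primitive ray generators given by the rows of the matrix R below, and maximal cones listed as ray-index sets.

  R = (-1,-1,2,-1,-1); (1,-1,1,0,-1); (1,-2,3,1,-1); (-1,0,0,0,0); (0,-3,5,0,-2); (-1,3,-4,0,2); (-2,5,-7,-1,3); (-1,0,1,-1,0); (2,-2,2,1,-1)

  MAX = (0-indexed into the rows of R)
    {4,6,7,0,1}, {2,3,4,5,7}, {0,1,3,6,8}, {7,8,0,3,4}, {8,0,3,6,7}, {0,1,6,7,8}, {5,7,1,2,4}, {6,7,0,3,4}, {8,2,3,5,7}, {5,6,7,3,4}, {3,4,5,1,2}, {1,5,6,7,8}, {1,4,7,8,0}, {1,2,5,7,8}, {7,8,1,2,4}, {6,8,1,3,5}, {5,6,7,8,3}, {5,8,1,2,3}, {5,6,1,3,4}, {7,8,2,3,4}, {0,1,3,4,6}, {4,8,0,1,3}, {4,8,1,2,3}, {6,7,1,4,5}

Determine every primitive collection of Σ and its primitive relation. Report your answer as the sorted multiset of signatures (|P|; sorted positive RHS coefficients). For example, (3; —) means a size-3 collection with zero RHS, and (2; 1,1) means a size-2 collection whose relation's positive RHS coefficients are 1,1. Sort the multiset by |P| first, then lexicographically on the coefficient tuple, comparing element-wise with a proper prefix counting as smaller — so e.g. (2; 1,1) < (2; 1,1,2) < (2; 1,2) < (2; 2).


|primitive collections| = 6. Relations:

  {0,2}:  v_{0} + v_{2} = v_{4}  so sig = (2; 1)
  {2,6}:  v_{2} + v_{6} = v_{5}  so sig = (2; 1)
  {0,5}:  v_{0} + v_{5} = v_{4} + v_{6}  so sig = (2; 1,1)
  {4,6,8}:  v_{4} + v_{6} + v_{8} = 0  so sig = (3; —)
  {1,3,7}:  v_{1} + v_{3} + v_{7} = v_{0}  so sig = (3; 1)
  {4,5,8}:  v_{4} + v_{5} + v_{8} = v_{2}  so sig = (3; 1)

Hence PRS(X_Σ) =
    |P|=2: 3 collections, coeffs (1), (1), (1,1)
    |P|=3: 3 collections, coeffs (), (1), (1)


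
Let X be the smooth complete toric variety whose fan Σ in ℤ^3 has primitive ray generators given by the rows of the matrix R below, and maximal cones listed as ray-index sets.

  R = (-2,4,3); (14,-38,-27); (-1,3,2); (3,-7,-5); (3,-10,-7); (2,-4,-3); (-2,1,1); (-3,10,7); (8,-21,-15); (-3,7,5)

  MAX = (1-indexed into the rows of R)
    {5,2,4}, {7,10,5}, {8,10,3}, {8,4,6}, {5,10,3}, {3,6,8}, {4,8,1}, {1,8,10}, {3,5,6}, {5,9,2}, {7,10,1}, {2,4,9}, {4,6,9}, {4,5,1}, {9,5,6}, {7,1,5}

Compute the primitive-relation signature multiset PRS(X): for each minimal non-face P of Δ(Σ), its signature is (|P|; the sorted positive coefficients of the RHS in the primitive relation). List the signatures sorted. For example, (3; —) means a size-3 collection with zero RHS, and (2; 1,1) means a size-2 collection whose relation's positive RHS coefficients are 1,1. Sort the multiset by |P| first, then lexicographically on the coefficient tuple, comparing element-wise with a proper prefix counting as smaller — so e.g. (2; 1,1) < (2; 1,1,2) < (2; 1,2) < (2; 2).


|primitive collections| = 24. Relations:

  {1,6}:  v_{1} + v_{6} = 0  →  sig = (2; —)
  {4,10}:  v_{4} + v_{10} = 0  →  sig = (2; —)
  {5,8}:  v_{5} + v_{8} = 0  →  sig = (2; —)
  {1,3}:  v_{1} + v_{3} = v_{10}  →  sig = (2; 1)
  {3,4}:  v_{3} + v_{4} = v_{6}  →  sig = (2; 1)
  {6,10}:  v_{6} + v_{10} = v_{3}  →  sig = (2; 1)
  {1,9}:  v_{1} + v_{9} = v_{4} + v_{5}  →  sig = (2; 1,1)
  {2,8}:  v_{2} + v_{8} = v_{4} + v_{9}  →  sig = (2; 1,1)
  {2,10}:  v_{2} + v_{10} = v_{5} + v_{9}  →  sig = (2; 1,1)
  {4,7}:  v_{4} + v_{7} = v_{1} + v_{5}  →  sig = (2; 1,1)
  {6,7}:  v_{6} + v_{7} = v_{5} + v_{10}  →  sig = (2; 1,1)
  {7,8}:  v_{7} + v_{8} = v_{1} + v_{10}  →  sig = (2; 1,1)
  {8,9}:  v_{8} + v_{9} = v_{4} + v_{6}  →  sig = (2; 1,1)
  {9,10}:  v_{9} + v_{10} = v_{5} + v_{6}  →  sig = (2; 1,1)
  {2,3}:  v_{2} + v_{3} = v_{5} + v_{6} + v_{9}  →  sig = (2; 1,1,1)
  {3,7}:  v_{3} + v_{7} = v_{5} + 2·v_{10}  →  sig = (2; 1,2)
  {3,9}:  v_{3} + v_{9} = v_{5} + 2·v_{6}  →  sig = (2; 1,2)
  {2,7}:  v_{2} + v_{7} = v_{4} + 3·v_{5}  →  sig = (2; 1,3)
  {2,6}:  v_{2} + v_{6} = 2·v_{9}  →  sig = (2; 2)
  {7,9}:  v_{7} + v_{9} = 2·v_{5}  →  sig = (2; 2)
  {1,2}:  v_{1} + v_{2} = 2·v_{4} + 2·v_{5}  →  sig = (2; 2,2)
  {1,5,10}:  v_{1} + v_{5} + v_{10} = v_{7}  →  sig = (3; 1)
  {4,5,6}:  v_{4} + v_{5} + v_{6} = v_{9}  →  sig = (3; 1)
  {4,5,9}:  v_{4} + v_{5} + v_{9} = v_{2}  →  sig = (3; 1)

Sorted signature multiset PRS(X):
{ (2; —) ×3,  (2; 1) ×3,  (2; 1,1) ×8,  (2; 1,1,1),  (2; 1,2) ×2,  (2; 1,3),  (2; 2) ×2,  (2; 2,2),  (3; 1) ×3 }


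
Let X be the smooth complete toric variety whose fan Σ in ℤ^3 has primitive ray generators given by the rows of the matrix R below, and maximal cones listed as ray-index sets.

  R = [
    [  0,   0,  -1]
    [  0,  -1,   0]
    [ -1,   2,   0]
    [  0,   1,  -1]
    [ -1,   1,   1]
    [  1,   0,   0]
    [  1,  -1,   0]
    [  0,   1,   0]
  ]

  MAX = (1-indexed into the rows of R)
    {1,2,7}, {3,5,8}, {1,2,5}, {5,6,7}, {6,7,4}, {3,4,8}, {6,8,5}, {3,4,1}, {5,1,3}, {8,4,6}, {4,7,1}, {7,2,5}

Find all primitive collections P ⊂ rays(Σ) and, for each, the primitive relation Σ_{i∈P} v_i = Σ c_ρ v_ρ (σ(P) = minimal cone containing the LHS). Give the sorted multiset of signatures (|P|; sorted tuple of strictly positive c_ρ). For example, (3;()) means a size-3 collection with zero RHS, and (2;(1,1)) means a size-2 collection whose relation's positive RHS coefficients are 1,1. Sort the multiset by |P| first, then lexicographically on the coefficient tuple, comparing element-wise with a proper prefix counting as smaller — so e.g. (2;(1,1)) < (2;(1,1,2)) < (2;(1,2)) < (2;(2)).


|primitive collections| = 11. Relations:

  P = {2,8}:  v_{2} + v_{8} = 0  ⇒ sig = (2;())
  P = {1,8}:  v_{1} + v_{8} = v_{4}  ⇒ sig = (2;(1))
  P = {2,4}:  v_{2} + v_{4} = v_{1}  ⇒ sig = (2;(1))
  P = {2,6}:  v_{2} + v_{6} = v_{7}  ⇒ sig = (2;(1))
  P = {3,7}:  v_{3} + v_{7} = v_{8}  ⇒ sig = (2;(1))
  P = {4,5}:  v_{4} + v_{5} = v_{3}  ⇒ sig = (2;(1))
  P = {7,8}:  v_{7} + v_{8} = v_{6}  ⇒ sig = (2;(1))
  P = {1,6}:  v_{1} + v_{6} = v_{4} + v_{7}  ⇒ sig = (2;(1,1))
  P = {2,3}:  v_{2} + v_{3} = v_{1} + v_{5}  ⇒ sig = (2;(1,1))
  P = {3,6}:  v_{3} + v_{6} = 2·v_{8}  ⇒ sig = (2;(2))
  P = {1,5,7}:  v_{1} + v_{5} + v_{7} = 0  ⇒ sig = (3;())

Hence PRS(X_Σ) =
    (2;())
    (2;(1))
    (2;(1))
    (2;(1))
    (2;(1))
    (2;(1))
    (2;(1))
    (2;(1,1))
    (2;(1,1))
    (2;(2))
    (3;())
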